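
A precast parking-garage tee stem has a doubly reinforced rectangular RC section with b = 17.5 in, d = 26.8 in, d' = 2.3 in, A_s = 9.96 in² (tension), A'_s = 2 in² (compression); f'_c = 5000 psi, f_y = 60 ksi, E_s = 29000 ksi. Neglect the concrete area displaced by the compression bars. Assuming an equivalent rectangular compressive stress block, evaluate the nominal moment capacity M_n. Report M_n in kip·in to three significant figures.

M_n ≈ 14200 kip·in

Assume both steels yield.
a = (A_s − A'_s) f_y/(0.85 f'_c b) = (9.96 − 2) × 60/(0.85 × 5 × 17.5) = 6.422 in.
c = a/β₁ = 6.422/0.8 = 8.028 in; ε'_s = 0.003(c − d')/c = 0.0021 ≥ ε_y = 0.0021, so the compression steel yields.
M_n = (A_s − A'_s) f_y (d − a/2) + A'_s f_y (d − d') = 477.6 × (26.8 − 3.211) + 120 × (26.8 − 2.3) = 11266.1 + 2940.0 = 14206.1 kip·in.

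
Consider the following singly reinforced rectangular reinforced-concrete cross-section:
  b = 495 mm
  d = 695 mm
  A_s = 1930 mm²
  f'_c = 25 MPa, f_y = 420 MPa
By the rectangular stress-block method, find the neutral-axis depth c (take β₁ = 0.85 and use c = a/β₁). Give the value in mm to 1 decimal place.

T = A_s f_y = 1930 × 420 = 810600 N = 810.6 kN.
Setting C = 0.85 f'_c a b equal to T: a = 810600/(0.85 × 25 × 495) = 77.062 mm.
With β₁ = 0.85, c = a/β₁ = 77.062/0.85 = 90.7 mm.

c ≈ 90.7 mm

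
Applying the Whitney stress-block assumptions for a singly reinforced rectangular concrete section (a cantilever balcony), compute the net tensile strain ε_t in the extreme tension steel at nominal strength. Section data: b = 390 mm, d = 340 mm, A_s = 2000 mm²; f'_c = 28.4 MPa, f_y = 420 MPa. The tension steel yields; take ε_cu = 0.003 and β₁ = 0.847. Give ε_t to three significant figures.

a = A_s f_y/(0.85 f'_c b) = 89.22 mm.
β₁ = 0.847, so c = a/β₁ = 89.22/0.847 = 105.34 mm.
From the linear strain diagram with ε_cu = 0.003: ε_t = 0.003 (d − c)/c = 0.003 × (340 − 105.34)/105.34 = 0.00668.
Since ε_t ≥ 0.005, the section is tension-controlled.

ε_t ≈ 0.00668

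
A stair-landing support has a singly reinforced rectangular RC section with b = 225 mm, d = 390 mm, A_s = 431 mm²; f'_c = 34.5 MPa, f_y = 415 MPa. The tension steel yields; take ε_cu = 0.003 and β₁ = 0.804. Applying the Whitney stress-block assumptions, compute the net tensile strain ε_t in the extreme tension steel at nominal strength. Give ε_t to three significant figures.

ε_t ≈ 0.0317

a = A_s f_y/(0.85 f'_c b) = 27.11 mm.
β₁ = 0.804, so c = a/β₁ = 27.11/0.804 = 33.72 mm.
From the linear strain diagram with ε_cu = 0.003: ε_t = 0.003 (d − c)/c = 0.003 × (390 − 33.72)/33.72 = 0.0317.
Since ε_t ≥ 0.005, the section is tension-controlled.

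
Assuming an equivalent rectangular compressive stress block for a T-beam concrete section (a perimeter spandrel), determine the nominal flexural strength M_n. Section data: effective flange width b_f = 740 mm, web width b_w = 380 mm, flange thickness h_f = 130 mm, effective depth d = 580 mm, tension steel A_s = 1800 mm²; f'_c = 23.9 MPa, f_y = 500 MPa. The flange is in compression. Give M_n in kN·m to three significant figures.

M_n ≈ 495 kN·m

Tension: T = A_s f_y = 1800 × 500 = 900000 N.
Try a within the flange: a = T/(0.85 f'_c b_f) = 900000/(0.85 × 23.9 × 740) = 59.87 mm.
Since a = 59.87 ≤ h_f = 130 mm, the stress block lies entirely in the flange; analyse as a rectangular beam of width b_f.
M_n = T(d − a/2) = 900000 × (580 − 29.935) = 495.06 × 10⁶ N·mm.
M_n = 495.06 kN·m.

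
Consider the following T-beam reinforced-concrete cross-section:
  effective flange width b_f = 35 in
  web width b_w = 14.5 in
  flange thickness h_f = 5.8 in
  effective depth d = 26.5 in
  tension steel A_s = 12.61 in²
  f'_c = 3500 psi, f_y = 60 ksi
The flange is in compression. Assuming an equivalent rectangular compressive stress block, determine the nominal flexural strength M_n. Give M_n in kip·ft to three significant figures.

M_n ≈ 1430 kip·ft

Tension: T = A_s f_y = 12.61 × 60 = 756.6 kips.
Try a within the flange: a = T/(0.85 f'_c b_f) = 756.6/(0.85 × 3.5 × 35) = 7.266 in.
a = 7.266 > h_f = 5.8 in: the block extends into the web. Split into flange-overhang and web parts.
C_f = 0.85 f'_c (b_f − b_w) h_f = 0.85 × 3.5 × (35 − 14.5) × 5.8 = 353.7 kips.
Remaining web compression depth: a_w = (T − C_f)/(0.85 f'_c b_w) = (756.6 − 353.7)/(0.85 × 3.5 × 14.5) = 9.340 in.
M_n = C_f(d − h_f/2) + (T − C_f)(d − a_w/2) = 353.7 × (26.5 − 2.9) + 402.9 × (26.5 − 4.67) = 8347.3 + 8795.3 = 17142.6 kip·in.
M_n = 17142.6/12 = 1428.55 kip·ft.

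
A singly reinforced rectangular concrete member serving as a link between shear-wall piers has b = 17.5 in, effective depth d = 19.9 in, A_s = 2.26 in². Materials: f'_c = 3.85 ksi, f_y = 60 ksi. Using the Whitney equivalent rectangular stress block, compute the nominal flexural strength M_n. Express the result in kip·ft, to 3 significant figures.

T = A_s f_y = 2.26 × 60 = 135.6 kips.
a = T/(0.85 f'_c b) = 135.6/(0.85 × 3.85 × 17.5) = 2.368 in.
M_n = T(d − a/2) = 135.6 × (19.9 − 1.184) = 2537.9 kip·in = 2537.9/12 = 211.49 kip·ft.

M_n ≈ 211 kip·ft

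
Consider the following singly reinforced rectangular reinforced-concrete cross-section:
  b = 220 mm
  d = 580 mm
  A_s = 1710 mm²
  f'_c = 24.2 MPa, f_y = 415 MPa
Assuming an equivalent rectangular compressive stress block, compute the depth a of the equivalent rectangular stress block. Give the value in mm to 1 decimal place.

a ≈ 156.8 mm

T = A_s f_y = 1710 × 415 = 709650 N = 709.65 kN.
Setting C = 0.85 f'_c a b equal to T: a = 709650/(0.85 × 24.2 × 220) = 156.8 mm.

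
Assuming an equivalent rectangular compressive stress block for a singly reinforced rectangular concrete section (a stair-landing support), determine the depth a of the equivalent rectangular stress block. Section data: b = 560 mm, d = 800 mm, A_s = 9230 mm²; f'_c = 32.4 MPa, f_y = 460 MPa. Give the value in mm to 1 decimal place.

T = A_s f_y = 9230 × 460 = 4245800 N = 4245.8 kN.
Setting C = 0.85 f'_c a b equal to T: a = 4245800/(0.85 × 32.4 × 560) = 275.3 mm.

a ≈ 275.3 mm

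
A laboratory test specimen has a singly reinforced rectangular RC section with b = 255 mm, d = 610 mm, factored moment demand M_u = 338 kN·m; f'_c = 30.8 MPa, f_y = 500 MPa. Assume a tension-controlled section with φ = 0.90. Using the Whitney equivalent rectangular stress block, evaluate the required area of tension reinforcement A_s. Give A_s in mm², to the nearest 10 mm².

M_n = M_u/φ = 338/0.90 = 375.556 kN·m.
With M_n = 0.85 f'_c a b (d − a/2), solve the quadratic for a:
a = d − √(d² − 2M_n/(0.85 f'_c b)) = 610 − √(610² − 2 × 375.556×10⁶/(0.85 × 30.8 × 255)) = 100.50 mm.
A_s = 0.85 f'_c a b / f_y = 0.85 × 30.8 × 100.50 × 255 / 500 = 1341.9 mm².

A_s ≈ 1340 mm²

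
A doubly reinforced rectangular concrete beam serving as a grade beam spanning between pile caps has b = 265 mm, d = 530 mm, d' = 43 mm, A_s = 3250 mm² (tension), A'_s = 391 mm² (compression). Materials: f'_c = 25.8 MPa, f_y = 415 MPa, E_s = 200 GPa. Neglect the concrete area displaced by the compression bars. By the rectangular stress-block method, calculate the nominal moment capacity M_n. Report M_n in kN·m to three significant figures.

M_n ≈ 587 kN·m

Assume both tension and compression steel yield.
Net tension couple steel: A_s − A'_s = 2859 mm².
a = (A_s − A'_s) f_y / (0.85 f'_c b) = 1186485/(0.85 × 25.8 × 265) = 204.16 mm.
c = a/β₁ = 204.16/0.85 = 240.19 mm; ε'_s = 0.003(c − d')/c = 0.0025 ≥ f_y/E_s = 0.0021, so compression steel does yield.
M_n = (A_s − A'_s) f_y (d − a/2) + A'_s f_y (d − d') = [1186485 × (530 − 102.08) + 162265 × (530 − 43)] × 10⁻⁶ = 507.72 + 79.02 = 586.74 kN·m.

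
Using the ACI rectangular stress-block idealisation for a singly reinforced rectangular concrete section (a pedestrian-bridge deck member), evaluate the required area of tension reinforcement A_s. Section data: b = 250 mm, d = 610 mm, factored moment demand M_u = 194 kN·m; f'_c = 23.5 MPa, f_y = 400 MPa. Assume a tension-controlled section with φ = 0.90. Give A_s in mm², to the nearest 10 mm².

M_n = M_u/φ = 194/0.90 = 215.556 kN·m.
With M_n = 0.85 f'_c a b (d − a/2), solve the quadratic for a:
a = d − √(d² − 2M_n/(0.85 f'_c b)) = 610 − √(610² − 2 × 215.556×10⁶/(0.85 × 23.5 × 250)) = 75.43 mm.
A_s = 0.85 f'_c a b / f_y = 0.85 × 23.5 × 75.43 × 250 / 400 = 941.7 mm².

A_s ≈ 940 mm²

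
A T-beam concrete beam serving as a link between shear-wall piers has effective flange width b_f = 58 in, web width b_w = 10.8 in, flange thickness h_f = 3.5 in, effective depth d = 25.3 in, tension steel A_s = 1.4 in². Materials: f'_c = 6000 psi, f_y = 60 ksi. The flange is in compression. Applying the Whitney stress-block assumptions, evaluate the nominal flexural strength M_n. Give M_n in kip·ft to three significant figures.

Tension: T = A_s f_y = 1.4 × 60 = 84 kips.
Try a within the flange: a = T/(0.85 f'_c b_f) = 84/(0.85 × 6 × 58) = 0.284 in.
Since a = 0.284 ≤ h_f = 3.5 in, the stress block lies entirely in the flange; analyse as a rectangular beam of width b_f.
M_n = T(d − a/2) = 84 × (25.3 − 0.142) = 2113.3 kip·in.
M_n = 2113.3/12 = 176.11 kip·ft.

M_n ≈ 176 kip·ft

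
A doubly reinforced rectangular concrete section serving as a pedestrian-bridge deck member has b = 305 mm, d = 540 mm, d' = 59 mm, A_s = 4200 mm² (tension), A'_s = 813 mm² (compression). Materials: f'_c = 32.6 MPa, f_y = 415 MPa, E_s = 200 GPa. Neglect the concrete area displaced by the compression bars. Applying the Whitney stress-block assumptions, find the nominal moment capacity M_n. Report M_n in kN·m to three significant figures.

Assume both tension and compression steel yield.
Net tension couple steel: A_s − A'_s = 3387 mm².
a = (A_s − A'_s) f_y / (0.85 f'_c b) = 1405605/(0.85 × 32.6 × 305) = 166.31 mm.
c = a/β₁ = 166.31/0.817 = 203.56 mm; ε'_s = 0.003(c − d')/c = 0.0021 ≥ f_y/E_s = 0.0021, so compression steel does yield.
M_n = (A_s − A'_s) f_y (d − a/2) + A'_s f_y (d − d') = [1405605 × (540 − 83.155) + 337395 × (540 − 59)] × 10⁻⁶ = 642.14 + 162.29 = 804.43 kN·m.

M_n ≈ 804 kN·m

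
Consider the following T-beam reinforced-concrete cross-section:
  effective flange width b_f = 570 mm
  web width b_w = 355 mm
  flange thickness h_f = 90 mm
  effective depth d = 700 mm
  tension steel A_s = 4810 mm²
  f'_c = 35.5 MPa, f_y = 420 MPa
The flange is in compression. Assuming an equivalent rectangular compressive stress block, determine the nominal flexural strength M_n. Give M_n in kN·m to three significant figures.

M_n ≈ 1290 kN·m

Tension: T = A_s f_y = 4810 × 420 = 2020200 N.
Try a within the flange: a = T/(0.85 f'_c b_f) = 2020200/(0.85 × 35.5 × 570) = 117.46 mm.
a = 117.46 > h_f = 90 mm: the block extends into the web. Split into flange-overhang and web parts.
C_f = 0.85 f'_c (b_f − b_w) h_f = 0.85 × 35.5 × (570 − 355) × 90 = 583886 N.
Remaining web compression depth: a_w = (T − C_f)/(0.85 f'_c b_w) = (2020200 − 583886)/(0.85 × 35.5 × 355) = 134.08 mm.
M_n = C_f(d − h_f/2) + (T − C_f)(d − a_w/2) = 583886 × (700 − 45) + 1436314 × (700 − 67.04) = 382.45 + 909.13 = 1291.58 × 10⁶ N·mm.
M_n = 1291.58 kN·m.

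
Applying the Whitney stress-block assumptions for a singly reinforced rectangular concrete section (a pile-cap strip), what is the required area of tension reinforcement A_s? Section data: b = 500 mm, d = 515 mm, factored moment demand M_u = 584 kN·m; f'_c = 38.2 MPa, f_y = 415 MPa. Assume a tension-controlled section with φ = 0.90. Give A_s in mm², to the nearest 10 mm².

A_s ≈ 3310 mm²

M_n = M_u/φ = 584/0.90 = 648.889 kN·m.
With M_n = 0.85 f'_c a b (d − a/2), solve the quadratic for a:
a = d − √(d² − 2M_n/(0.85 f'_c b)) = 515 − √(515² − 2 × 648.889×10⁶/(0.85 × 38.2 × 500)) = 84.55 mm.
A_s = 0.85 f'_c a b / f_y = 0.85 × 38.2 × 84.55 × 500 / 415 = 3307.6 mm².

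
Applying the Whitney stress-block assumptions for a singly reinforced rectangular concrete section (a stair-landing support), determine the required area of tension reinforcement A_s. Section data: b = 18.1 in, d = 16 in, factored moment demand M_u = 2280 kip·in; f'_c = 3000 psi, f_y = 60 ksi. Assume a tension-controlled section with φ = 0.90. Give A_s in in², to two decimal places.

A_s ≈ 3.01 in²

M_n = M_u/φ = 2280/0.90 = 2533.33 kip·in.
From M_n = 0.85 f'_c a b (d − a/2):
a = d − √(d² − 2M_n/(0.85 f'_c b)) = 16 − √(16² − 2 × 2533.33/(0.85 × 3 × 18.1)) = 3.908 in.
A_s = 0.85 f'_c a b / f_y = 0.85 × 3 × 3.908 × 18.1 / 60 = 3.006 in².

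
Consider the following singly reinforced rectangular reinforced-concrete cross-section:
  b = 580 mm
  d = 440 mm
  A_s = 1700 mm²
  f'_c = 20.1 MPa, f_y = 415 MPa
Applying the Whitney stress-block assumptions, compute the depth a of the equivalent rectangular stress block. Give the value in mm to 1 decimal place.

T = A_s f_y = 1700 × 415 = 705500 N = 705.5 kN.
Setting C = 0.85 f'_c a b equal to T: a = 705500/(0.85 × 20.1 × 580) = 71.2 mm.

a ≈ 71.2 mm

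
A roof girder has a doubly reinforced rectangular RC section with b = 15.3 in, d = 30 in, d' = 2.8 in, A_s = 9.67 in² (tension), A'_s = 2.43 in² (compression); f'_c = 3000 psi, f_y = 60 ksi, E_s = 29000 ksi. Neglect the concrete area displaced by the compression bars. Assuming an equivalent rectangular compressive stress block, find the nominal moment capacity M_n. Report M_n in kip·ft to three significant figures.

Assume both steels yield.
a = (A_s − A'_s) f_y/(0.85 f'_c b) = (9.67 − 2.43) × 60/(0.85 × 3 × 15.3) = 11.134 in.
c = a/β₁ = 11.134/0.85 = 13.099 in; ε'_s = 0.003(c − d')/c = 0.0024 ≥ ε_y = 0.0021, so the compression steel yields.
M_n = (A_s − A'_s) f_y (d − a/2) + A'_s f_y (d − d') = 434.4 × (30 − 5.567) + 145.8 × (30 − 2.8) = 10613.7 + 3965.8 = 14579.5 kip·in = 14579.5/12 = 1214.96 kip·ft.

M_n ≈ 1210 kip·ft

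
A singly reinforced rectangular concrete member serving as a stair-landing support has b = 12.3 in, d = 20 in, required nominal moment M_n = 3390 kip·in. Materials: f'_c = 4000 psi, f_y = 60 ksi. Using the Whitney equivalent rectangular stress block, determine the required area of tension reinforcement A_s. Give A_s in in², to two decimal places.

From M_n = 0.85 f'_c a b (d − a/2):
a = d − √(d² − 2M_n/(0.85 f'_c b)) = 20 − √(20² − 2 × 3390/(0.85 × 4 × 12.3)) = 4.577 in.
A_s = 0.85 f'_c a b / f_y = 0.85 × 4 × 4.577 × 12.3 / 60 = 3.190 in².

A_s ≈ 3.19 in²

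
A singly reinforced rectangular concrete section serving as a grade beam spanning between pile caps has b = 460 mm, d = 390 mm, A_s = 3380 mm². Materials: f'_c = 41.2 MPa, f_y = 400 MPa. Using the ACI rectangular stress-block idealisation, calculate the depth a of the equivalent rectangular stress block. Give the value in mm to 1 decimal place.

T = A_s f_y = 3380 × 400 = 1352000 N = 1352 kN.
Setting C = 0.85 f'_c a b equal to T: a = 1352000/(0.85 × 41.2 × 460) = 83.9 mm.

a ≈ 83.9 mm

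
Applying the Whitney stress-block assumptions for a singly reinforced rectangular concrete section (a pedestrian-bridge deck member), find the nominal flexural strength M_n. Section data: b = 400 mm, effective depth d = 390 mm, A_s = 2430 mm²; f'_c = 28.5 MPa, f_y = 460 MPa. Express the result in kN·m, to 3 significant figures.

M_n ≈ 371 kN·m

T = A_s f_y = 2430 × 460 = 1117800 N = 1117.8 kN.
From C = T: a = T/(0.85 f'_c b) = 1117800/(0.85 × 28.5 × 400) = 115.36 mm.
M_n = T(d − a/2) = 1117.8 kN × (390 − 57.68) mm = 371.47 kN·m.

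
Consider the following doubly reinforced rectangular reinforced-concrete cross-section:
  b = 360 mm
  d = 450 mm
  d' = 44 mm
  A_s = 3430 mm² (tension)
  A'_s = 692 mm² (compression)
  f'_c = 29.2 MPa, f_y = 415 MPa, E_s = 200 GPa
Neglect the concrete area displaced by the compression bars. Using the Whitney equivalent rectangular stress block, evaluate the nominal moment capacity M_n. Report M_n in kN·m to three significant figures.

Assume both tension and compression steel yield.
Net tension couple steel: A_s − A'_s = 2738 mm².
a = (A_s − A'_s) f_y / (0.85 f'_c b) = 1136270/(0.85 × 29.2 × 360) = 127.17 mm.
c = a/β₁ = 127.17/0.841 = 151.21 mm; ε'_s = 0.003(c − d')/c = 0.0021 ≥ f_y/E_s = 0.0021, so compression steel does yield.
M_n = (A_s − A'_s) f_y (d − a/2) + A'_s f_y (d − d') = [1136270 × (450 − 63.585) + 287180 × (450 − 44)] × 10⁻⁶ = 439.07 + 116.60 = 555.67 kN·m.

M_n ≈ 556 kN·m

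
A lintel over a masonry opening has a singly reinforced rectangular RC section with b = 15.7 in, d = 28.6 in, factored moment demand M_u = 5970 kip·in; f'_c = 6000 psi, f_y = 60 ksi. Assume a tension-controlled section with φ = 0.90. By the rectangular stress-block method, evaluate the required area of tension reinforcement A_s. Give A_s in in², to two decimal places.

M_n = M_u/φ = 5970/0.90 = 6633.33 kip·in.
From M_n = 0.85 f'_c a b (d − a/2):
a = d − √(d² − 2M_n/(0.85 f'_c b)) = 28.6 − √(28.6² − 2 × 6633.33/(0.85 × 6 × 15.7)) = 3.060 in.
A_s = 0.85 f'_c a b / f_y = 0.85 × 6 × 3.060 × 15.7 / 60 = 4.084 in².

A_s ≈ 4.08 in²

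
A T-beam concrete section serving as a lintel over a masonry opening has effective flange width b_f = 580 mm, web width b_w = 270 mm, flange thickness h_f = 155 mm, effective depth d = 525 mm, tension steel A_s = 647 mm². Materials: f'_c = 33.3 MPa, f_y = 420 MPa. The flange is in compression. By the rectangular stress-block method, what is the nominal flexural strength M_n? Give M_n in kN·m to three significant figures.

Tension: T = A_s f_y = 647 × 420 = 271740 N.
Try a within the flange: a = T/(0.85 f'_c b_f) = 271740/(0.85 × 33.3 × 580) = 16.55 mm.
Since a = 16.55 ≤ h_f = 155 mm, the stress block lies entirely in the flange; analyse as a rectangular beam of width b_f.
M_n = T(d − a/2) = 271740 × (525 − 8.275) = 140.41 × 10⁶ N·mm.
M_n = 140.41 kN·m.

M_n ≈ 140 kN·m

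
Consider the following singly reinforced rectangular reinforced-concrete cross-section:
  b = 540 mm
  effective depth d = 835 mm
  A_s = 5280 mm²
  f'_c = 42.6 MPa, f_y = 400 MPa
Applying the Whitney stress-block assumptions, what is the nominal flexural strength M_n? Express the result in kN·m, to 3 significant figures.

T = A_s f_y = 5280 × 400 = 2112000 N = 2112 kN.
From C = T: a = T/(0.85 f'_c b) = 2112000/(0.85 × 42.6 × 540) = 108.01 mm.
M_n = T(d − a/2) = 2112 kN × (835 − 54.005) mm = 1649.46 kN·m.

M_n ≈ 1650 kN·m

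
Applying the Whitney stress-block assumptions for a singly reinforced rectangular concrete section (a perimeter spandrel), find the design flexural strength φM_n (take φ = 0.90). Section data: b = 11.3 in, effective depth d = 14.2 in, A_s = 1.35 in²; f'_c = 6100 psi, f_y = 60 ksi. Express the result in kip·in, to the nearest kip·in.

φM_n ≈ 985 kip·in

T = A_s f_y = 1.35 × 60 = 81 kips.
a = T/(0.85 f'_c b) = 81/(0.85 × 6.1 × 11.3) = 1.382 in.
M_n = T(d − a/2) = 81 × (14.2 − 0.691) = 1094.2 kip·in.
φM_n = 0.90 × 1094.2 = 984.8 kip·in.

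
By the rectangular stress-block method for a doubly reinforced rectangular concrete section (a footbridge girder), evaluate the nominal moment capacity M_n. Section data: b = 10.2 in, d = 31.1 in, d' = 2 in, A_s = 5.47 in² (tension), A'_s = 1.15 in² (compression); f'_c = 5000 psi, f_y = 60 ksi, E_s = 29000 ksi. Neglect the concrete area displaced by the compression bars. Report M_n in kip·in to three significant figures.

M_n ≈ 9290 kip·in

Assume both steels yield.
a = (A_s − A'_s) f_y/(0.85 f'_c b) = (5.47 − 1.15) × 60/(0.85 × 5 × 10.2) = 5.979 in.
c = a/β₁ = 5.979/0.8 = 7.474 in; ε'_s = 0.003(c − d')/c = 0.0022 ≥ ε_y = 0.0021, so the compression steel yields.
M_n = (A_s − A'_s) f_y (d − a/2) + A'_s f_y (d − d') = 259.2 × (31.1 − 2.9895) + 69 × (31.1 − 2) = 7286.2 + 2007.9 = 9294.1 kip·in.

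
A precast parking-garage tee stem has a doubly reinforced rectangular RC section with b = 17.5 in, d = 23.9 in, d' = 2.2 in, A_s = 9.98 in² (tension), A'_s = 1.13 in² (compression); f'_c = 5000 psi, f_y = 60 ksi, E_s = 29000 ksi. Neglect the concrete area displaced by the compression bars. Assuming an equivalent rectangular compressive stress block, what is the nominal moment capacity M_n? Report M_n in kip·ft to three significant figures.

Assume both steels yield.
a = (A_s − A'_s) f_y/(0.85 f'_c b) = (9.98 − 1.13) × 60/(0.85 × 5 × 17.5) = 7.139 in.
c = a/β₁ = 7.139/0.8 = 8.924 in; ε'_s = 0.003(c − d')/c = 0.0023 ≥ ε_y = 0.0021, so the compression steel yields.
M_n = (A_s − A'_s) f_y (d − a/2) + A'_s f_y (d − d') = 531 × (23.9 − 3.5695) + 67.8 × (23.9 − 2.2) = 10795.5 + 1471.3 = 12266.8 kip·in = 12266.8/12 = 1022.23 kip·ft.

M_n ≈ 1020 kip·ft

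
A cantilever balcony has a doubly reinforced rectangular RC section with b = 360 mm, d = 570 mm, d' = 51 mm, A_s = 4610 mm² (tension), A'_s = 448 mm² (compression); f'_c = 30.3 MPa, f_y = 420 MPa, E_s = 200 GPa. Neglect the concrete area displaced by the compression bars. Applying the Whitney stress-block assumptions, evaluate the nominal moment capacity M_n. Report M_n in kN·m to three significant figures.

Assume both tension and compression steel yield.
Net tension couple steel: A_s − A'_s = 4162 mm².
a = (A_s − A'_s) f_y / (0.85 f'_c b) = 1748040/(0.85 × 30.3 × 360) = 188.53 mm.
c = a/β₁ = 188.53/0.834 = 226.06 mm; ε'_s = 0.003(c − d')/c = 0.0023 ≥ f_y/E_s = 0.0021, so compression steel does yield.
M_n = (A_s − A'_s) f_y (d − a/2) + A'_s f_y (d − d') = [1748040 × (570 − 94.265) + 188160 × (570 − 51)] × 10⁻⁶ = 831.60 + 97.66 = 929.26 kN·m.

M_n ≈ 929 kN·m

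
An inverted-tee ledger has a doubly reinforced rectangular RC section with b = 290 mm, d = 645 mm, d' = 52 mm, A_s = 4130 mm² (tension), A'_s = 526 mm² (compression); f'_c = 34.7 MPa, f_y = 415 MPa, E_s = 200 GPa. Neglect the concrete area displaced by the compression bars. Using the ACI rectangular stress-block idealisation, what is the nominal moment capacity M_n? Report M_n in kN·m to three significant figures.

M_n ≈ 963 kN·m

Assume both tension and compression steel yield.
Net tension couple steel: A_s − A'_s = 3604 mm².
a = (A_s − A'_s) f_y / (0.85 f'_c b) = 1495660/(0.85 × 34.7 × 290) = 174.86 mm.
c = a/β₁ = 174.86/0.802 = 218.03 mm; ε'_s = 0.003(c − d')/c = 0.0023 ≥ f_y/E_s = 0.0021, so compression steel does yield.
M_n = (A_s − A'_s) f_y (d − a/2) + A'_s f_y (d − d') = [1495660 × (645 − 87.43) + 218290 × (645 − 52)] × 10⁻⁶ = 833.94 + 129.45 = 963.39 kN·m.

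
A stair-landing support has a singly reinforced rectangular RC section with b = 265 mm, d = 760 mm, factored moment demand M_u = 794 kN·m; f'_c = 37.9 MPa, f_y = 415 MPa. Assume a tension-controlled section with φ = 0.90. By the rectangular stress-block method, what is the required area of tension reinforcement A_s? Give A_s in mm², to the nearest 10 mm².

A_s ≈ 3110 mm²

M_n = M_u/φ = 794/0.90 = 882.222 kN·m.
With M_n = 0.85 f'_c a b (d − a/2), solve the quadratic for a:
a = d − √(d² − 2M_n/(0.85 f'_c b)) = 760 − √(760² − 2 × 882.222×10⁶/(0.85 × 37.9 × 265)) = 150.97 mm.
A_s = 0.85 f'_c a b / f_y = 0.85 × 37.9 × 150.97 × 265 / 415 = 3105.6 mm².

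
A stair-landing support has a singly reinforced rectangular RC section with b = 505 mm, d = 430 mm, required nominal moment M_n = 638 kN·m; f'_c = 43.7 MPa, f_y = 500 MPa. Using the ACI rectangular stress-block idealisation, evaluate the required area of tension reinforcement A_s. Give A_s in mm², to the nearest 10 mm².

A_s ≈ 3310 mm²

With M_n = 0.85 f'_c a b (d − a/2), solve the quadratic for a:
a = d − √(d² − 2M_n/(0.85 f'_c b)) = 430 − √(430² − 2 × 638×10⁶/(0.85 × 43.7 × 505)) = 88.13 mm.
A_s = 0.85 f'_c a b / f_y = 0.85 × 43.7 × 88.13 × 505 / 500 = 3306.3 mm².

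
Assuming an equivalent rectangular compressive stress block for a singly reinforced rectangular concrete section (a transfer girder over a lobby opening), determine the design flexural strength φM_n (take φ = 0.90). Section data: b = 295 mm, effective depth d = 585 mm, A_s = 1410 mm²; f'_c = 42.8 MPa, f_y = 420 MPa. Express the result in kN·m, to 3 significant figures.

T = A_s f_y = 1410 × 420 = 592200 N = 592.2 kN.
From C = T: a = T/(0.85 f'_c b) = 592200/(0.85 × 42.8 × 295) = 55.18 mm.
M_n = T(d − a/2) = 592.2 kN × (585 − 27.59) mm = 330.10 kN·m.
φM_n = 0.90 × 330.10 = 297.09 kN·m.

φM_n ≈ 297 kN·m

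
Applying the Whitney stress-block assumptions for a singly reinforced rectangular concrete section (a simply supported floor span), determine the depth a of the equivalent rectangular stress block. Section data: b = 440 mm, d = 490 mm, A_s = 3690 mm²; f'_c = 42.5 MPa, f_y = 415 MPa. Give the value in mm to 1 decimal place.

T = A_s f_y = 3690 × 415 = 1531350 N = 1531.35 kN.
Setting C = 0.85 f'_c a b equal to T: a = 1531350/(0.85 × 42.5 × 440) = 96.3 mm.

a ≈ 96.3 mm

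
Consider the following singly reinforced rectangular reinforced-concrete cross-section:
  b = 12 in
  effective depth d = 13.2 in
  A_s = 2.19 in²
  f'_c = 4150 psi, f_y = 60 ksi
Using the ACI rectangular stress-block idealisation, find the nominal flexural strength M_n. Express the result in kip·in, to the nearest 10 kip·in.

T = A_s f_y = 2.19 × 60 = 131.4 kips.
a = T/(0.85 f'_c b) = 131.4/(0.85 × 4.15 × 12) = 3.104 in.
M_n = T(d − a/2) = 131.4 × (13.2 − 1.552) = 1530.5 kip·in.

M_n ≈ 1530 kip·in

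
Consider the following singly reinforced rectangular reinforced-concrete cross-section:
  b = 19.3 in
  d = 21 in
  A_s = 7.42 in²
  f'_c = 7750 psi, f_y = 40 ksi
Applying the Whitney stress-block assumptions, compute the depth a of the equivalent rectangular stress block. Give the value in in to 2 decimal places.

a ≈ 2.33 in

T = A_s f_y = 7.42 × 40 = 296.8 kips.
a = T/(0.85 f'_c b) = 296.8/(0.85 × 7.75 × 19.3) = 2.33 in.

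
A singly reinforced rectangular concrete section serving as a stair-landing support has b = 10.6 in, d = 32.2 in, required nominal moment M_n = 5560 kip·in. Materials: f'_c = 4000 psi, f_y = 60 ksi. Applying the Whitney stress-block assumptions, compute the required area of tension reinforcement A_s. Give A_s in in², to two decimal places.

From M_n = 0.85 f'_c a b (d − a/2):
a = d − √(d² − 2M_n/(0.85 f'_c b)) = 32.2 − √(32.2² − 2 × 5560/(0.85 × 4 × 10.6)) = 5.213 in.
A_s = 0.85 f'_c a b / f_y = 0.85 × 4 × 5.213 × 10.6 / 60 = 3.131 in².

A_s ≈ 3.13 in²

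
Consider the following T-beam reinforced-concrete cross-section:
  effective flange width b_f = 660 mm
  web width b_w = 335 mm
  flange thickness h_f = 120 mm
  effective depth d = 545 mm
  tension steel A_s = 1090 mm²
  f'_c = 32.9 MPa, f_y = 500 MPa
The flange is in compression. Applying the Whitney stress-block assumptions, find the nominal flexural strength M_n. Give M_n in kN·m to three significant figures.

Tension: T = A_s f_y = 1090 × 500 = 545000 N.
Try a within the flange: a = T/(0.85 f'_c b_f) = 545000/(0.85 × 32.9 × 660) = 29.53 mm.
Since a = 29.53 ≤ h_f = 120 mm, the stress block lies entirely in the flange; analyse as a rectangular beam of width b_f.
M_n = T(d − a/2) = 545000 × (545 − 14.765) = 288.98 × 10⁶ N·mm.
M_n = 288.98 kN·m.

M_n ≈ 289 kN·m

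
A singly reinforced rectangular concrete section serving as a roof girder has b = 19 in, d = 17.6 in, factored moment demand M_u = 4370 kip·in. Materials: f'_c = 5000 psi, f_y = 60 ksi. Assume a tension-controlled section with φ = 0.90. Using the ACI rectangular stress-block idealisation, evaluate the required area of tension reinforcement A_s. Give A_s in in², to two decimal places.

A_s ≈ 5.16 in²

M_n = M_u/φ = 4370/0.90 = 4855.56 kip·in.
From M_n = 0.85 f'_c a b (d − a/2):
a = d − √(d² − 2M_n/(0.85 f'_c b)) = 17.6 − √(17.6² − 2 × 4855.56/(0.85 × 5 × 19)) = 3.834 in.
A_s = 0.85 f'_c a b / f_y = 0.85 × 5 × 3.834 × 19 / 60 = 5.160 in².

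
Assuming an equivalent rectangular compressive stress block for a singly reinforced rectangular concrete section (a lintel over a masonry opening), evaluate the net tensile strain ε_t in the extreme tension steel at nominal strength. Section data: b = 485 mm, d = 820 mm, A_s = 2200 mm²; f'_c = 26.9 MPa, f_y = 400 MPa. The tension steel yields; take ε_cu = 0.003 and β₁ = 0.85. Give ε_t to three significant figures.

a = A_s f_y/(0.85 f'_c b) = 79.35 mm.
β₁ = 0.85, so c = a/β₁ = 79.35/0.85 = 93.35 mm.
From the linear strain diagram with ε_cu = 0.003: ε_t = 0.003 (d − c)/c = 0.003 × (820 − 93.35)/93.35 = 0.0234.
Since ε_t ≥ 0.005, the section is tension-controlled.

ε_t ≈ 0.0234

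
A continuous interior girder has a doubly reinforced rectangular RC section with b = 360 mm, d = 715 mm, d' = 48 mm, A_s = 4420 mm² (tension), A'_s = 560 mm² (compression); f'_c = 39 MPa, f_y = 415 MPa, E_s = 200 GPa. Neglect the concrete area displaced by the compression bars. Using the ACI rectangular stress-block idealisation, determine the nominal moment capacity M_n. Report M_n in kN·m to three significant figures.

M_n ≈ 1190 kN·m

Assume both tension and compression steel yield.
Net tension couple steel: A_s − A'_s = 3860 mm².
a = (A_s − A'_s) f_y / (0.85 f'_c b) = 1601900/(0.85 × 39 × 360) = 134.23 mm.
c = a/β₁ = 134.23/0.771 = 174.10 mm; ε'_s = 0.003(c − d')/c = 0.0022 ≥ f_y/E_s = 0.0021, so compression steel does yield.
M_n = (A_s − A'_s) f_y (d − a/2) + A'_s f_y (d − d') = [1601900 × (715 − 67.115) + 232400 × (715 − 48)] × 10⁻⁶ = 1037.85 + 155.01 = 1192.86 kN·m.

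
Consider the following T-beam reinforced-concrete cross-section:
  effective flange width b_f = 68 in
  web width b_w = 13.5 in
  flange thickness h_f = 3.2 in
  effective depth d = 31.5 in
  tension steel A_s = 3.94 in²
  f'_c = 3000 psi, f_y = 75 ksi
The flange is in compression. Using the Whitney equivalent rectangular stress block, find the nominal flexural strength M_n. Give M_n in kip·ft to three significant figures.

Tension: T = A_s f_y = 3.94 × 75 = 295.5 kips.
Try a within the flange: a = T/(0.85 f'_c b_f) = 295.5/(0.85 × 3 × 68) = 1.704 in.
Since a = 1.704 ≤ h_f = 3.2 in, the stress block lies entirely in the flange; analyse as a rectangular beam of width b_f.
M_n = T(d − a/2) = 295.5 × (31.5 − 0.852) = 9056.5 kip·in.
M_n = 9056.5/12 = 754.71 kip·ft.

M_n ≈ 755 kip·ft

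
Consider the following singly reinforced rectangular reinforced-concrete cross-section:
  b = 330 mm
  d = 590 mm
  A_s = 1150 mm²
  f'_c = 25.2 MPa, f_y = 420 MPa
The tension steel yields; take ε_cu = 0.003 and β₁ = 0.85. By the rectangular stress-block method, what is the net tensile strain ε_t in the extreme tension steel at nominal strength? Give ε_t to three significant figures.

ε_t ≈ 0.0190

a = A_s f_y/(0.85 f'_c b) = 68.33 mm.
β₁ = 0.85, so c = a/β₁ = 68.33/0.85 = 80.39 mm.
From the linear strain diagram with ε_cu = 0.003: ε_t = 0.003 (d − c)/c = 0.003 × (590 − 80.39)/80.39 = 0.0190.
Since ε_t ≥ 0.005, the section is tension-controlled.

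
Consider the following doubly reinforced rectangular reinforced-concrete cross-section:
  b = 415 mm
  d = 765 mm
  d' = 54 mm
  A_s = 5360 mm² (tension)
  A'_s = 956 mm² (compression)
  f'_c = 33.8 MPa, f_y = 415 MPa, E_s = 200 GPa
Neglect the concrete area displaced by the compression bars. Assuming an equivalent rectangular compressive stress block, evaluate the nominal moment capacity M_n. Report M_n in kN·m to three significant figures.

Assume both tension and compression steel yield.
Net tension couple steel: A_s − A'_s = 4404 mm².
a = (A_s − A'_s) f_y / (0.85 f'_c b) = 1827660/(0.85 × 33.8 × 415) = 153.29 mm.
c = a/β₁ = 153.29/0.809 = 189.48 mm; ε'_s = 0.003(c − d')/c = 0.0021 ≥ f_y/E_s = 0.0021, so compression steel does yield.
M_n = (A_s − A'_s) f_y (d − a/2) + A'_s f_y (d − d') = [1827660 × (765 − 76.645) + 396740 × (765 − 54)] × 10⁻⁶ = 1258.08 + 282.08 = 1540.16 kN·m.

M_n ≈ 1540 kN·m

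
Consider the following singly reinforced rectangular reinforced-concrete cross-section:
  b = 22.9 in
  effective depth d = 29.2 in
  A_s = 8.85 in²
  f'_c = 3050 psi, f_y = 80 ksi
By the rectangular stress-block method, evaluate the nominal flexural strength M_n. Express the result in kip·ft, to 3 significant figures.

M_n ≈ 1370 kip·ft

T = A_s f_y = 8.85 × 80 = 708 kips.
a = T/(0.85 f'_c b) = 708/(0.85 × 3.05 × 22.9) = 11.926 in.
M_n = T(d − a/2) = 708 × (29.2 − 5.963) = 16451.8 kip·in = 16451.8/12 = 1370.98 kip·ft.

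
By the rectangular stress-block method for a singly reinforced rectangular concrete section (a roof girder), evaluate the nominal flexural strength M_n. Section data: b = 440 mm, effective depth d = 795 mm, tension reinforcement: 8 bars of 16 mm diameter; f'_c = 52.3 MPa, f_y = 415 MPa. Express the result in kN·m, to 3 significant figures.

A_s = 8 × 201 = 1608 mm².
T = A_s f_y = 1608 × 415 = 667320 N = 667.32 kN.
From C = T: a = T/(0.85 f'_c b) = 667320/(0.85 × 52.3 × 440) = 34.12 mm.
M_n = T(d − a/2) = 667.32 kN × (795 − 17.06) mm = 519.13 kN·m.

M_n ≈ 519 kN·m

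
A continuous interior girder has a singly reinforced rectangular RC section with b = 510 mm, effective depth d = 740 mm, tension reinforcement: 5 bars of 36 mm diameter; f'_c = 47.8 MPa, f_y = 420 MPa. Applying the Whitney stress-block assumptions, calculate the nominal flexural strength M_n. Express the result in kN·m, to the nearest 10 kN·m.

M_n ≈ 1470 kN·m

A_s = 5 × 1018 = 5090 mm².
T = A_s f_y = 5090 × 420 = 2137800 N = 2137.8 kN.
From C = T: a = T/(0.85 f'_c b) = 2137800/(0.85 × 47.8 × 510) = 103.17 mm.
M_n = T(d − a/2) = 2137.8 kN × (740 − 51.585) mm = 1471.69 kN·m.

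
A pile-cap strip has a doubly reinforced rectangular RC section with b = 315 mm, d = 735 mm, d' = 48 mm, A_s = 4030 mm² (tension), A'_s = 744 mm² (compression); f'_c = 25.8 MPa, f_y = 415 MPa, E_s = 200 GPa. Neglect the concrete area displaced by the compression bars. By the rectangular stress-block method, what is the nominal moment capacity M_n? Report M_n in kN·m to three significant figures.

M_n ≈ 1080 kN·m

Assume both tension and compression steel yield.
Net tension couple steel: A_s − A'_s = 3286 mm².
a = (A_s − A'_s) f_y / (0.85 f'_c b) = 1363690/(0.85 × 25.8 × 315) = 197.41 mm.
c = a/β₁ = 197.41/0.85 = 232.25 mm; ε'_s = 0.003(c − d')/c = 0.0024 ≥ f_y/E_s = 0.0021, so compression steel does yield.
M_n = (A_s − A'_s) f_y (d − a/2) + A'_s f_y (d − d') = [1363690 × (735 − 98.705) + 308760 × (735 − 48)] × 10⁻⁶ = 867.71 + 212.12 = 1079.83 kN·m.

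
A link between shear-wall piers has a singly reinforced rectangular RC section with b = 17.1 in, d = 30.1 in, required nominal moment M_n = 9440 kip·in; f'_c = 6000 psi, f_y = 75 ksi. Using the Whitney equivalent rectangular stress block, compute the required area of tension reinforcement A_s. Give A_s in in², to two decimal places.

A_s ≈ 4.47 in²

From M_n = 0.85 f'_c a b (d − a/2):
a = d − √(d² − 2M_n/(0.85 f'_c b)) = 30.1 − √(30.1² − 2 × 9440/(0.85 × 6 × 17.1)) = 3.841 in.
A_s = 0.85 f'_c a b / f_y = 0.85 × 6 × 3.841 × 17.1 / 75 = 4.466 in².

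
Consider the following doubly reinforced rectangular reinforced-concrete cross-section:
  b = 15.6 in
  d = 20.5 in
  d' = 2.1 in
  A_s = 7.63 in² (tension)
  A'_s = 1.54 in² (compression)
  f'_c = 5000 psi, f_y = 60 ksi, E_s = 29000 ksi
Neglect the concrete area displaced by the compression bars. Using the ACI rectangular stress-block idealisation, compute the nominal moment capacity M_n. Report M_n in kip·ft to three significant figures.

M_n ≈ 682 kip·ft

Assume both steels yield.
a = (A_s − A'_s) f_y/(0.85 f'_c b) = (7.63 − 1.54) × 60/(0.85 × 5 × 15.6) = 5.511 in.
c = a/β₁ = 5.511/0.8 = 6.889 in; ε'_s = 0.003(c − d')/c = 0.0021 ≥ ε_y = 0.0021, so the compression steel yields.
M_n = (A_s − A'_s) f_y (d − a/2) + A'_s f_y (d − d') = 365.4 × (20.5 − 2.7555) + 92.4 × (20.5 − 2.1) = 6483.8 + 1700.2 = 8184.0 kip·in = 8184.0/12 = 682.00 kip·ft.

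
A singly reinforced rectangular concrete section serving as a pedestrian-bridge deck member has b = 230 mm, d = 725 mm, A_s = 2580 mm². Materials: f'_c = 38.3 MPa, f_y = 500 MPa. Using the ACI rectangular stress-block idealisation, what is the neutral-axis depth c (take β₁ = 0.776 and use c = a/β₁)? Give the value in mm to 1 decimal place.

c ≈ 222.0 mm

T = A_s f_y = 2580 × 500 = 1290000 N = 1290 kN.
Setting C = 0.85 f'_c a b equal to T: a = 1290000/(0.85 × 38.3 × 230) = 172.284 mm.
With β₁ = 0.776, c = a/β₁ = 172.284/0.776 = 222.0 mm.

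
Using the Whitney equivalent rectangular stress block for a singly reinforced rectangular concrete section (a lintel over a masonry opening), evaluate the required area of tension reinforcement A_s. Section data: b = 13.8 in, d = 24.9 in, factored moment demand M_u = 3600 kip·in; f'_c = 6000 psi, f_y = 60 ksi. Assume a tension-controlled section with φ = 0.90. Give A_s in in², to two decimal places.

A_s ≈ 2.81 in²

M_n = M_u/φ = 3600/0.90 = 4000 kip·in.
From M_n = 0.85 f'_c a b (d − a/2):
a = d − √(d² − 2M_n/(0.85 f'_c b)) = 24.9 − √(24.9² − 2 × 4000/(0.85 × 6 × 13.8)) = 2.398 in.
A_s = 0.85 f'_c a b / f_y = 0.85 × 6 × 2.398 × 13.8 / 60 = 2.813 in².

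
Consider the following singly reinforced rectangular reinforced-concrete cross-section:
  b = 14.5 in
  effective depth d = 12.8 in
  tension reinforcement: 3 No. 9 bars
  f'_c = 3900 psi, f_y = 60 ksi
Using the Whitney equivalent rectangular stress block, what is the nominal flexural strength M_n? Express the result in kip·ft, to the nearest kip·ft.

M_n ≈ 164 kip·ft

A_s = 3 × 1 = 3 in².
T = A_s f_y = 3 × 60 = 180 kips.
a = T/(0.85 f'_c b) = 180/(0.85 × 3.9 × 14.5) = 3.745 in.
M_n = T(d − a/2) = 180 × (12.8 − 1.8725) = 1967.0 kip·in = 1967.0/12 = 163.92 kip·ft.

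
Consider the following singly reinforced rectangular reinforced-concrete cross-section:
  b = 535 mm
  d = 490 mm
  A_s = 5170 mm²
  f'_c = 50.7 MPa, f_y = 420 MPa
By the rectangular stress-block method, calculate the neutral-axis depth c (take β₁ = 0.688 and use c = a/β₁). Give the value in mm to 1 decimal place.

T = A_s f_y = 5170 × 420 = 2171400 N = 2171.4 kN.
Setting C = 0.85 f'_c a b equal to T: a = 2171400/(0.85 × 50.7 × 535) = 94.180 mm.
With β₁ = 0.688, c = a/β₁ = 94.180/0.688 = 136.9 mm.

c ≈ 136.9 mm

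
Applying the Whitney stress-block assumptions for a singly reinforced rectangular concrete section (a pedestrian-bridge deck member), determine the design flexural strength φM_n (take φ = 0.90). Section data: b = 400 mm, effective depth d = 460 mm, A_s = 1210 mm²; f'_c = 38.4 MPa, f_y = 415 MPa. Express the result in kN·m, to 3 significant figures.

φM_n ≈ 199 kN·m

T = A_s f_y = 1210 × 415 = 502150 N = 502.15 kN.
From C = T: a = T/(0.85 f'_c b) = 502150/(0.85 × 38.4 × 400) = 38.46 mm.
M_n = T(d − a/2) = 502.15 kN × (460 − 19.23) mm = 221.33 kN·m.
φM_n = 0.90 × 221.33 = 199.20 kN·m.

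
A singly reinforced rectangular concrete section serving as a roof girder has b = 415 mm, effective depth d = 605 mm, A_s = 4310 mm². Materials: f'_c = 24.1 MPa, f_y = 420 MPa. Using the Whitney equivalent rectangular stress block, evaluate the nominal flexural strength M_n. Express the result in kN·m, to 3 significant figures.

T = A_s f_y = 4310 × 420 = 1810200 N = 1810.2 kN.
From C = T: a = T/(0.85 f'_c b) = 1810200/(0.85 × 24.1 × 415) = 212.93 mm.
M_n = T(d − a/2) = 1810.2 kN × (605 − 106.465) mm = 902.45 kN·m.

M_n ≈ 902 kN·m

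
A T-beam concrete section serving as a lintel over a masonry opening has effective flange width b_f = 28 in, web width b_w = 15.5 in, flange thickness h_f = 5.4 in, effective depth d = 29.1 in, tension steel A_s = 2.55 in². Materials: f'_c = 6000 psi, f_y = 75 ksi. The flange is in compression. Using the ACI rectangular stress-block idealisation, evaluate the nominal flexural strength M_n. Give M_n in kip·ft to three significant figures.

Tension: T = A_s f_y = 2.55 × 75 = 191.25 kips.
Try a within the flange: a = T/(0.85 f'_c b_f) = 191.25/(0.85 × 6 × 28) = 1.339 in.
Since a = 1.339 ≤ h_f = 5.4 in, the stress block lies entirely in the flange; analyse as a rectangular beam of width b_f.
M_n = T(d − a/2) = 191.25 × (29.1 − 0.6695) = 5437.3 kip·in.
M_n = 5437.3/12 = 453.11 kip·ft.

M_n ≈ 453 kip·ft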